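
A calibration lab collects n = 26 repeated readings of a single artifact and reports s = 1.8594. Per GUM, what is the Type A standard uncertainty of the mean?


u_A = s / sqrt(n)
u_A = 1.8594 / sqrt(26)
u_A = 1.8594 / 5.0990195
u_A = 0.3647

0.3647


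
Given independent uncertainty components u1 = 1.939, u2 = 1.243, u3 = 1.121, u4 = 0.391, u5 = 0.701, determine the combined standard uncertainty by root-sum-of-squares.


uc = sqrt(1.939^2 + 1.243^2 + 1.121^2 + 0.391^2 + 0.701^2)
uc = sqrt(7.205693)
uc = 2.6843

2.6843


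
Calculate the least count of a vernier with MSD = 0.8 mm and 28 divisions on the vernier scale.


LC = MSD / n_div
= 0.8 / 28
= 0.0286

0.0286


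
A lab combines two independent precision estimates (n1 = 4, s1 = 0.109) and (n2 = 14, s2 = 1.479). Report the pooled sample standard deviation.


s_p = sqrt(((n1-1)*s1^2 + (n2-1)*s2^2) / (n1+n2-2))
numerator = (4-1)*0.109^2 + (14-1)*1.479^2 = 0.035643 + 28.436733 = 28.472376
denominator = 4 + 14 - 2 = 16
s_p^2 = 28.472376 / 16 = 1.7795235
s_p = sqrt(1.7795235) = 1.3340

1.3340


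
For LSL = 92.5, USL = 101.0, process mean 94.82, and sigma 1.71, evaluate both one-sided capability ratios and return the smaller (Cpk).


Cpu = (USL - mean) / (3*sigma) = (101.0 - 94.82) / (3*1.71) = 1.2047
Cpl = (mean - LSL) / (3*sigma) = (94.82 - 92.5) / (3*1.71) = 0.4522
Cpk = min(Cpu, Cpl) = 0.4522

0.4522


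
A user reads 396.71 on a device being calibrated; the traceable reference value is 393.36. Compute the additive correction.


Correction = standard - reading
= 393.36 - 396.71
= -3.3500

-3.3500


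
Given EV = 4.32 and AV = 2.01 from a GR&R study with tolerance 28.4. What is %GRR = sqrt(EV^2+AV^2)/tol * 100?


GRR = sqrt(EV^2 + AV^2) = sqrt(4.32^2 + 2.01^2) = 4.7647141
%GRR = GRR / tol * 100 = 4.7647141 / 28.4 * 100
%GRR = 16.7772

16.7772


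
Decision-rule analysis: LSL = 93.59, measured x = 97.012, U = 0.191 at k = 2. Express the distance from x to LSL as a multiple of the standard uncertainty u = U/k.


u = U / k = 0.191 / 2 = 0.0955
margin = |LSL - x| = |93.59 - 97.012| = 3.422
z = margin / u = 3.422 / 0.0955
z = 35.8325

35.8325


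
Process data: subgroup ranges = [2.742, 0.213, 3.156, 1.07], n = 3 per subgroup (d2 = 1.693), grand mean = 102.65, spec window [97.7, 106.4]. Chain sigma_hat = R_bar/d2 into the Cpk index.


R_bar = (2.742 + 0.213 + 3.156 + 1.07) / 4 = 1.79525
sigma = R_bar / d2 = 1.79525 / 1.693 = 1.0603957
Cp = (USL - LSL)/(6*sigma) = (106.4 - 97.7)/(6*1.0603957) = 1.3674
Cpu = (106.4 - 102.65)/(3*1.0603957) = 1.1788
Cpl = (102.65 - 97.7)/(3*1.0603957) = 1.5560
Cpk = min(Cpu, Cpl) = 1.1788

1.1788


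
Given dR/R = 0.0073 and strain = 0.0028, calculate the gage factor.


GF = (dR/R) / epsilon
= 0.0073 / 0.0028
= 2.6071

2.6071


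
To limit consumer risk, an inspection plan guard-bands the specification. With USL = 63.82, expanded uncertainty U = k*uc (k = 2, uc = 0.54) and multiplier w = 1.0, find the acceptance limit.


U = k * uc = 2 * 0.54 = 1.08
guard band g = w * U = 1.0 * 1.08 = 1.08
AL = USL - g = 63.82 - 1.08
AL = 62.7400

62.7400


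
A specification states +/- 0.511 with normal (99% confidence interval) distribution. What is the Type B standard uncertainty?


u_B = half_width / 2.576
u_B = 0.511 / 2.576
u_B = 0.1984

0.1984


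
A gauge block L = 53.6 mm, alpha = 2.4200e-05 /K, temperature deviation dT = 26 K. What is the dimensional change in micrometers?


dL = L * alpha * dT
= 53.6 * 2.4200e-05 * 26
= 0.0337251 mm
dL_um = 0.0337251 * 1000 = 33.7251 um

33.7251


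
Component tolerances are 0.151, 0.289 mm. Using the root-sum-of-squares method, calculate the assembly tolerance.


RSS = sqrt(0.151^2 + 0.289^2)
= sqrt(0.106322)
= 0.3261

0.3261


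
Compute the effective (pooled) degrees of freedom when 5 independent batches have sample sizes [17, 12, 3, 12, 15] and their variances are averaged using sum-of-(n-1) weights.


nu = sum_i (n_i - 1)
nu = ((17 - 1) + (12 - 1) + (3 - 1) + (12 - 1) + (15 - 1))
nu = 16 + 11 + 2 + 11 + 14
nu = 54

54


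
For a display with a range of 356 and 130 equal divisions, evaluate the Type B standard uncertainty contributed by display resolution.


resolution = range / divisions
resolution = 356 / 130 = 2.7384615
u_res = resolution / (2*sqrt(3))
u_res = 2.7384615 / 3.4641016
u_res = 0.7905

0.7905


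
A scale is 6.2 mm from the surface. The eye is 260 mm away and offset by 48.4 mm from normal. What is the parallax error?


error = h * offset / d
= 6.2 * 48.4 / 260
= 1.1542

1.1542


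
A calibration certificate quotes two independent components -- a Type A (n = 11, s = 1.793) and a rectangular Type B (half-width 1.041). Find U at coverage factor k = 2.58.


u_A = s / sqrt(n) = 1.793 / sqrt(11) = 0.54060984
u_B = half_width / sqrt(3) = 1.041 / sqrt(3) = 0.60102163
uc = sqrt(u_A^2 + u_B^2) = sqrt(0.54060984^2 + 0.60102163^2) = 0.80838481
U = k * uc = 2.58 * 0.80838481
U = 2.0856

2.0856


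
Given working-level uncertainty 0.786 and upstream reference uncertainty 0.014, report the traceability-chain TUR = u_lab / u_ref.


TUR = u_lab / u_ref
= 0.786 / 0.014
= 56.1429

56.1429


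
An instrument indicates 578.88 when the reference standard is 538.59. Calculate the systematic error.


Systematic error = measured - true
= 578.88 - 538.59
= 40.2900

40.2900


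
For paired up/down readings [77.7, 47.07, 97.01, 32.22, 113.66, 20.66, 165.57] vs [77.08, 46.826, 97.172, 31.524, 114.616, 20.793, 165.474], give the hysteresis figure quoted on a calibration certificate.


|77.7 - 77.08| = 0.6200
|47.07 - 46.826| = 0.2440
|97.01 - 97.172| = 0.1620
|32.22 - 31.524| = 0.6960
|113.66 - 114.616| = 0.9560
|20.66 - 20.793| = 0.1330
|165.57 - 165.474| = 0.0960
hysteresis = max(diffs) = 0.9560

0.9560


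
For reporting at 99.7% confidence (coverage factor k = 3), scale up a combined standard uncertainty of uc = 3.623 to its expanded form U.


U = k * uc
U = 3 * 3.623
U = 10.8690

10.8690


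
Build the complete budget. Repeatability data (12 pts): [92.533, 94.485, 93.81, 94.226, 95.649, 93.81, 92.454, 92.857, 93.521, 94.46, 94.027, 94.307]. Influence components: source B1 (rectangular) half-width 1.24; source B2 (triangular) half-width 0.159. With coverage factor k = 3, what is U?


mean = (92.533 + 94.485 + 93.81 + 94.226 + 95.649 + 93.81 + 92.454 + 92.857 + 93.521 + 94.46 + 94.027 + 94.307) / 12 = 93.84491667
s = sqrt(sum((x - mean)^2)/(n-1)) = 0.9132243
u_A = s / sqrt(n) = 0.9132243 / sqrt(12) = 0.26362515
u_B1 = 1.24 / sqrt(3) = 0.71591433
u_B2 = 0.159 / sqrt(6) = 0.064911478
uc = sqrt(0.26362515^2 + 0.71591433^2 + 0.064911478^2) = 0.76566641
U = k * uc = 3 * 0.76566641
U = 2.2970

2.2970


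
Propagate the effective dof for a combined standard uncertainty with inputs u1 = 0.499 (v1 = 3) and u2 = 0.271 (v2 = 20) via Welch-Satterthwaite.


uc = sqrt(u1^2 + u2^2) = sqrt(0.499^2 + 0.271^2) = 0.56783977
v_eff = uc^4 / (u1^4/v1 + u2^4/v2)
= 0.56783977^4 / (0.499^4/3 + 0.271^4/20)
= 0.10396885 / 0.020936845
v_eff = 4.9658

4.9658


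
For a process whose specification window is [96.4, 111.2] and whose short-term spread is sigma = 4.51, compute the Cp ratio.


Cp = (USL - LSL) / (6 * sigma)
= (111.2 - 96.4) / (6 * 4.51)
= 14.8000 / 27.0600
= 0.5469

0.5469


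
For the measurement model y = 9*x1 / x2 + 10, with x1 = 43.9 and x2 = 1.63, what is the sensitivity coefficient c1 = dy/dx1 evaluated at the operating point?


y = 9*x1 / x2 + 10
dy/dx1 = 9/x2
Evaluate at x2 = 1.63: c1 = 9 / 1.63
c1 = 5.5215

5.5215


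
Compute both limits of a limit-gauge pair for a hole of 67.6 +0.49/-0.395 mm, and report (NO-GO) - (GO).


GO = nominal - lower_tol (smallest hole = maximum material condition)
GO = 67.6 - 0.395 = 67.205
NO-GO = nominal + upper_tol (largest hole = least material condition)
NO-GO = 67.6 + 0.49 = 68.09
spread = NO-GO - GO = 68.09 - 67.205 = 0.8850

0.8850


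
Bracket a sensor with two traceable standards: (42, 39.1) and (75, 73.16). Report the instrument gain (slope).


slope = (y2 - y1) / (x2 - x1)
= (73.16 - 39.1) / (75 - 42)
= 34.0600 / 33
= 1.0321

1.0321


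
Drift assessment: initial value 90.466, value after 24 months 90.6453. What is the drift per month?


rate = (v2 - v1) / months
= (90.6453 - 90.466) / 24
= 0.1793 / 24
= 0.0075

0.0075


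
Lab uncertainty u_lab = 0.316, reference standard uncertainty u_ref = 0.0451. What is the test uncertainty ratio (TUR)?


TUR = u_lab / u_ref
= 0.316 / 0.0451
= 7.0067

7.0067


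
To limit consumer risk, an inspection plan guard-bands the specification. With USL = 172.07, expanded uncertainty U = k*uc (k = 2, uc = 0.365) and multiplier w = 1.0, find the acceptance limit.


U = k * uc = 2 * 0.365 = 0.73
guard band g = w * U = 1.0 * 0.73 = 0.73
AL = USL - g = 172.07 - 0.73
AL = 171.3400

171.3400


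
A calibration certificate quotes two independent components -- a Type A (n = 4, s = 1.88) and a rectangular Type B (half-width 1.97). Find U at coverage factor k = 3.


u_A = s / sqrt(n) = 1.88 / sqrt(4) = 0.94
u_B = half_width / sqrt(3) = 1.97 / sqrt(3) = 1.13738
uc = sqrt(u_A^2 + u_B^2) = sqrt(0.94^2 + 1.13738^2) = 1.4755451
U = k * uc = 3 * 1.4755451
U = 4.4266

4.4266


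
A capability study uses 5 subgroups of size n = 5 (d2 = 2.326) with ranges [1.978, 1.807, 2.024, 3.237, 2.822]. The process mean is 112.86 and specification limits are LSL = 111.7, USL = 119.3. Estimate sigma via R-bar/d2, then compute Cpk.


R_bar = (1.978 + 1.807 + 2.024 + 3.237 + 2.822) / 5 = 2.3736
sigma = R_bar / d2 = 2.3736 / 2.326 = 1.0204643
Cp = (USL - LSL)/(6*sigma) = (119.3 - 111.7)/(6*1.0204643) = 1.2413
Cpu = (119.3 - 112.86)/(3*1.0204643) = 2.1036
Cpl = (112.86 - 111.7)/(3*1.0204643) = 0.3789
Cpk = min(Cpu, Cpl) = 0.3789

0.3789


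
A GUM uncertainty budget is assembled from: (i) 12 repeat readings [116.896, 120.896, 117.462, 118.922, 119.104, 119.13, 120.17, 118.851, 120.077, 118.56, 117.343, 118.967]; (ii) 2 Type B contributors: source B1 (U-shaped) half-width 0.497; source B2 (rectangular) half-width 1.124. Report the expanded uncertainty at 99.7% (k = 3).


mean = (116.896 + 120.896 + 117.462 + 118.922 + 119.104 + 119.13 + 120.17 + 118.851 + 120.077 + 118.56 + 117.343 + 118.967) / 12 = 118.8648333
s = sqrt(sum((x - mean)^2)/(n-1)) = 1.194419
u_A = s / sqrt(n) = 1.194419 / sqrt(12) = 0.34479907
u_B1 = 0.497 / sqrt(2) = 0.35143207
u_B2 = 1.124 / sqrt(3) = 0.6489417
uc = sqrt(0.34479907^2 + 0.35143207^2 + 0.6489417^2) = 0.81456505
U = k * uc = 3 * 0.81456505
U = 2.4437

2.4437


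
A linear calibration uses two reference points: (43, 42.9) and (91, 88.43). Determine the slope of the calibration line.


slope = (y2 - y1) / (x2 - x1)
= (88.43 - 42.9) / (91 - 43)
= 45.5300 / 48
= 0.9485

0.9485


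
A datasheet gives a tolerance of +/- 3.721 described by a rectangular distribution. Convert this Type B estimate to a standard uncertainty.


u_B = half_width / sqrt(3)
u_B = 3.721 / 1.7320508
u_B = 2.1483

2.1483


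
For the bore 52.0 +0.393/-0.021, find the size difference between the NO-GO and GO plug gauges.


GO = nominal - lower_tol (smallest hole = maximum material condition)
GO = 52.0 - 0.021 = 51.979
NO-GO = nominal + upper_tol (largest hole = least material condition)
NO-GO = 52.0 + 0.393 = 52.393
spread = NO-GO - GO = 52.393 - 51.979 = 0.4140

0.4140


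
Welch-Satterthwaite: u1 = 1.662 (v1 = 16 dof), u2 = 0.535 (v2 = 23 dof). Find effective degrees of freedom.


uc = sqrt(u1^2 + u2^2) = sqrt(1.662^2 + 0.535^2) = 1.7459865
v_eff = uc^4 / (u1^4/v1 + u2^4/v2)
= 1.7459865^4 / (1.662^4/16 + 0.535^4/23)
= 9.2931624 / 0.48043644
v_eff = 19.3432

19.3432


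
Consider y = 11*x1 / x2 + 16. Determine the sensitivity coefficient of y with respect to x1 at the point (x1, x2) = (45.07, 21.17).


y = 11*x1 / x2 + 16
dy/dx1 = 11/x2
Evaluate at x2 = 21.17: c1 = 11 / 21.17
c1 = 0.5196

0.5196


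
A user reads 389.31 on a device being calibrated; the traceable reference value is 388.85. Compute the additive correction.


Correction = standard - reading
= 388.85 - 389.31
= -0.4600

-0.4600


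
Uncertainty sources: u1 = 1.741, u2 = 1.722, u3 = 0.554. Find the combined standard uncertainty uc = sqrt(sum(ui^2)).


uc = sqrt(1.741^2 + 1.722^2 + 0.554^2)
uc = sqrt(6.303281)
uc = 2.5106

2.5106


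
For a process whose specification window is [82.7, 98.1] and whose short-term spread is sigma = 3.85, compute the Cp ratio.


Cp = (USL - LSL) / (6 * sigma)
= (98.1 - 82.7) / (6 * 3.85)
= 15.4000 / 23.1000
= 0.6667

0.6667


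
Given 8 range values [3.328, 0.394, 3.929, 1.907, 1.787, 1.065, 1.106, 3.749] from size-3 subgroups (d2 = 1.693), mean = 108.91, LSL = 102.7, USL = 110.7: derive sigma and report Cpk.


R_bar = (3.328 + 0.394 + 3.929 + 1.907 + 1.787 + 1.065 + 1.106 + 3.749) / 8 = 2.158125
sigma = R_bar / d2 = 2.158125 / 1.693 = 1.2747342
Cp = (USL - LSL)/(6*sigma) = (110.7 - 102.7)/(6*1.2747342) = 1.0460
Cpu = (110.7 - 108.91)/(3*1.2747342) = 0.4681
Cpl = (108.91 - 102.7)/(3*1.2747342) = 1.6239
Cpk = min(Cpu, Cpl) = 0.4681

0.4681


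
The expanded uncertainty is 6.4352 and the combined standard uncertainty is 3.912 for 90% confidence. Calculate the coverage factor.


k = U / uc
k = 6.4352 / 3.912
k = 1.645

1.645


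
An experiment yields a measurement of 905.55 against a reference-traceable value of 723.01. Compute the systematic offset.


Systematic error = measured - true
= 905.55 - 723.01
= 182.5400

182.5400


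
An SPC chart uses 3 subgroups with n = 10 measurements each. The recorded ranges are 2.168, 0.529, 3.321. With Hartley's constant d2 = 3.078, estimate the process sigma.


R_bar = (2.168 + 0.529 + 3.321) / 3
R_bar = 6.018 / 3 = 2.006
sigma_hat = R_bar / d2 = 2.006 / 3.078 = 0.6517

0.6517


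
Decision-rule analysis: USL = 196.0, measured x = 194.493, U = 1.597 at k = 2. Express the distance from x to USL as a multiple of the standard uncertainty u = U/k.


u = U / k = 1.597 / 2 = 0.7985
margin = |USL - x| = |196.0 - 194.493| = 1.507
z = margin / u = 1.507 / 0.7985
z = 1.8873

1.8873


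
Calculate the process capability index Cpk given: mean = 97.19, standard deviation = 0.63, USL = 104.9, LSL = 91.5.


Cpu = (USL - mean) / (3*sigma) = (104.9 - 97.19) / (3*0.63) = 4.0794
Cpl = (mean - LSL) / (3*sigma) = (97.19 - 91.5) / (3*0.63) = 3.0106
Cpk = min(Cpu, Cpl) = 3.0106

3.0106


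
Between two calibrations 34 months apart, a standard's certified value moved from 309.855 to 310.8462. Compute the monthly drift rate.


rate = (v2 - v1) / months
= (310.8462 - 309.855) / 34
= 0.9912 / 34
= 0.0292

0.0292


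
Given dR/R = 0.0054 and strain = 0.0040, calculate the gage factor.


GF = (dR/R) / epsilon
= 0.0054 / 0.0040
= 1.3500

1.3500


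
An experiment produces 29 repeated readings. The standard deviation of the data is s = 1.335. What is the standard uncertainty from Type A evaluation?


u_A = s / sqrt(n)
u_A = 1.335 / sqrt(29)
u_A = 1.335 / 5.3851648
u_A = 0.2479

0.2479


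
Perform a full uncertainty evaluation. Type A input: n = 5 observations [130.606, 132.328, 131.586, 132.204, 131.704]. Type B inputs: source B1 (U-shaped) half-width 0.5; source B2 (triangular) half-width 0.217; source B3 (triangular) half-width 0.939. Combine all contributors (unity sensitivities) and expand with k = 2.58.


mean = (130.606 + 132.328 + 131.586 + 132.204 + 131.704) / 5 = 131.6856
s = sqrt(sum((x - mean)^2)/(n-1)) = 0.68139768
u_A = s / sqrt(n) = 0.68139768 / sqrt(5) = 0.30473031
u_B1 = 0.5 / sqrt(2) = 0.35355339
u_B2 = 0.217 / sqrt(6) = 0.088589879
u_B3 = 0.939 / sqrt(6) = 0.38334514
uc = sqrt(0.30473031^2 + 0.35355339^2 + 0.088589879^2 + 0.38334514^2) = 0.61046067
U = k * uc = 2.58 * 0.61046067
U = 1.5750

1.5750


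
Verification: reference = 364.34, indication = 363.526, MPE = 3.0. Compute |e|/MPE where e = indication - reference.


e = indication - reference = 363.526 - 364.34 = -0.8140
|e| = 0.8140
ratio = |e| / MPE = 0.8140 / 3.0
ratio = 0.2713

0.2713


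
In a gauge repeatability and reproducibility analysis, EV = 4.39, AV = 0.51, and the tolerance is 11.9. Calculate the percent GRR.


GRR = sqrt(EV^2 + AV^2) = sqrt(4.39^2 + 0.51^2) = 4.4195249
%GRR = GRR / tol * 100 = 4.4195249 / 11.9 * 100
%GRR = 37.1389

37.1389


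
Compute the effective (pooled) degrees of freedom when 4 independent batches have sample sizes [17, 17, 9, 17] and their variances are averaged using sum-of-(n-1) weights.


nu = sum_i (n_i - 1)
nu = ((17 - 1) + (17 - 1) + (9 - 1) + (17 - 1))
nu = 16 + 16 + 8 + 16
nu = 56

56


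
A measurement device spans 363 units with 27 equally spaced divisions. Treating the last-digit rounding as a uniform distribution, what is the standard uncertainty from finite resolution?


resolution = range / divisions
resolution = 363 / 27 = 13.444444
u_res = resolution / (2*sqrt(3))
u_res = 13.444444 / 3.4641016
u_res = 3.8811

3.8811


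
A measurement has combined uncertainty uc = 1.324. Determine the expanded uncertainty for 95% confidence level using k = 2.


U = k * uc
U = 2 * 1.324
U = 2.6480

2.6480


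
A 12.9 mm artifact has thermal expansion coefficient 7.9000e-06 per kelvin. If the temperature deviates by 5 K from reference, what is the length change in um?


dL = L * alpha * dT
= 12.9 * 7.9000e-06 * 5
= 5.0950000e-04 mm
dL_um = 5.0950000e-04 * 1000 = 0.5095 um

0.5095


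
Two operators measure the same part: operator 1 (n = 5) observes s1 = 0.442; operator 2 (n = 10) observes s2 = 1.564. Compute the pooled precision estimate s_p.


s_p = sqrt(((n1-1)*s1^2 + (n2-1)*s2^2) / (n1+n2-2))
numerator = (5-1)*0.442^2 + (10-1)*1.564^2 = 0.781456 + 22.014864 = 22.79632
denominator = 5 + 10 - 2 = 13
s_p^2 = 22.79632 / 13 = 1.7535631
s_p = sqrt(1.7535631) = 1.3242

1.3242


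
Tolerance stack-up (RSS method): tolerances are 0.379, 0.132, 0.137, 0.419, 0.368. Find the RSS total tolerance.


RSS = sqrt(0.379^2 + 0.132^2 + 0.137^2 + 0.419^2 + 0.368^2)
= sqrt(0.490819)
= 0.7006

0.7006


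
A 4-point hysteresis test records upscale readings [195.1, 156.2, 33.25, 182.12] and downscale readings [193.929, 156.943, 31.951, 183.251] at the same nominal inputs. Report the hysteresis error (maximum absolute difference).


|195.1 - 193.929| = 1.1710
|156.2 - 156.943| = 0.7430
|33.25 - 31.951| = 1.2990
|182.12 - 183.251| = 1.1310
hysteresis = max(diffs) = 1.2990

1.2990


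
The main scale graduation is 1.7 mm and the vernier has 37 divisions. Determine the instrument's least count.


LC = MSD / n_div
= 1.7 / 37
= 0.0459

0.0459


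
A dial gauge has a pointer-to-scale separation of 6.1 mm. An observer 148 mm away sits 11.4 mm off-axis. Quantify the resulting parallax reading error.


error = h * offset / d
= 6.1 * 11.4 / 148
= 0.4699

0.4699


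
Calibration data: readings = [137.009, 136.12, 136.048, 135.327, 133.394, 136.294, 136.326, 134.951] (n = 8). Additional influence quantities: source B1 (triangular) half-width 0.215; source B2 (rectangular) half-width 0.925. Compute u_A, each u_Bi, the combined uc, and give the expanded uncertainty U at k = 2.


mean = (137.009 + 136.12 + 136.048 + 135.327 + 133.394 + 136.294 + 136.326 + 134.951) / 8 = 135.683625
s = sqrt(sum((x - mean)^2)/(n-1)) = 1.1193951
u_A = s / sqrt(n) = 1.1193951 / sqrt(8) = 0.39576593
u_B1 = 0.215 / sqrt(6) = 0.087773382
u_B2 = 0.925 / sqrt(3) = 0.534049
uc = sqrt(0.39576593^2 + 0.087773382^2 + 0.534049^2) = 0.67047981
U = k * uc = 2 * 0.67047981
U = 1.3410

1.3410


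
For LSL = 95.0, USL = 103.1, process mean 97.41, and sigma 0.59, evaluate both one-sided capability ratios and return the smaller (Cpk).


Cpu = (USL - mean) / (3*sigma) = (103.1 - 97.41) / (3*0.59) = 3.2147
Cpl = (mean - LSL) / (3*sigma) = (97.41 - 95.0) / (3*0.59) = 1.3616
Cpk = min(Cpu, Cpl) = 1.3616

1.3616


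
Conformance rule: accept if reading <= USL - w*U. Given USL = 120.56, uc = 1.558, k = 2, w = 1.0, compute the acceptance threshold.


U = k * uc = 2 * 1.558 = 3.116
guard band g = w * U = 1.0 * 3.116 = 3.116
AL = USL - g = 120.56 - 3.116
AL = 117.4440

117.4440


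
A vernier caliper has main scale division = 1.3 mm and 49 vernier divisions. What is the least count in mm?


LC = MSD / n_div
= 1.3 / 49
= 0.0265

0.0265


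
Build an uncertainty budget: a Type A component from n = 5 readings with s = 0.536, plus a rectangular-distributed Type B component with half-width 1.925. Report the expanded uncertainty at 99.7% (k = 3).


u_A = s / sqrt(n) = 0.536 / sqrt(5) = 0.23970649
u_B = half_width / sqrt(3) = 1.925 / sqrt(3) = 1.1113993
uc = sqrt(u_A^2 + u_B^2) = sqrt(0.23970649^2 + 1.1113993^2) = 1.1369554
U = k * uc = 3 * 1.1369554
U = 3.4109

3.4109


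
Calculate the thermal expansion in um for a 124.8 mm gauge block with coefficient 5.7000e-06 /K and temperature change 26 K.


dL = L * alpha * dT
= 124.8 * 5.7000e-06 * 26
= 0.0184954 mm
dL_um = 0.0184954 * 1000 = 18.4954 um

18.4954


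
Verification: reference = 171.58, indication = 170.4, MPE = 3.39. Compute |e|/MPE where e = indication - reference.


e = indication - reference = 170.4 - 171.58 = -1.1800
|e| = 1.1800
ratio = |e| / MPE = 1.1800 / 3.39
ratio = 0.3481

0.3481


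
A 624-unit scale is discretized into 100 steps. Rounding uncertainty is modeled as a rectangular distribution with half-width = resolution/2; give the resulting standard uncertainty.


resolution = range / divisions
resolution = 624 / 100 = 6.24
u_res = resolution / (2*sqrt(3))
u_res = 6.24 / 3.4641016
u_res = 1.8013

1.8013


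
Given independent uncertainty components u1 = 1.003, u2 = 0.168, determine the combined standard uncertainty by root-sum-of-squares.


uc = sqrt(1.003^2 + 0.168^2)
uc = sqrt(1.034233)
uc = 1.0170

1.0170


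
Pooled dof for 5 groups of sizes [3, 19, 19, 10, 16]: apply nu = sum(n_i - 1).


nu = sum_i (n_i - 1)
nu = ((3 - 1) + (19 - 1) + (19 - 1) + (10 - 1) + (16 - 1))
nu = 2 + 18 + 18 + 9 + 15
nu = 62

62


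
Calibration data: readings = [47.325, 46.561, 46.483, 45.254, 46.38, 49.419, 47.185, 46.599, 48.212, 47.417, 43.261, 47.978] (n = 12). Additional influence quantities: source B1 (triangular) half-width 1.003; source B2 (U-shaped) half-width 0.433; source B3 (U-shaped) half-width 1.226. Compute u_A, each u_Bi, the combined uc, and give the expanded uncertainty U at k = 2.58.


mean = (47.325 + 46.561 + 46.483 + 45.254 + 46.38 + 49.419 + 47.185 + 46.599 + 48.212 + 47.417 + 43.261 + 47.978) / 12 = 46.8395
s = sqrt(sum((x - mean)^2)/(n-1)) = 1.5467107
u_A = s / sqrt(n) = 1.5467107 / sqrt(12) = 0.44649692
u_B1 = 1.003 / sqrt(6) = 0.40947304
u_B2 = 0.433 / sqrt(2) = 0.30617724
u_B3 = 1.226 / sqrt(2) = 0.86691291
uc = sqrt(0.44649692^2 + 0.40947304^2 + 0.30617724^2 + 0.86691291^2) = 1.1010496
U = k * uc = 2.58 * 1.1010496
U = 2.8407

2.8407


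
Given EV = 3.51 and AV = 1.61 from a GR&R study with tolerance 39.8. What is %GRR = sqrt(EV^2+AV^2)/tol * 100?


GRR = sqrt(EV^2 + AV^2) = sqrt(3.51^2 + 1.61^2) = 3.8616318
%GRR = GRR / tol * 100 = 3.8616318 / 39.8 * 100
%GRR = 9.7026

9.7026


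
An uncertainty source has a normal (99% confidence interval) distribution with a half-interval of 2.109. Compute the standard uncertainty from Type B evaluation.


u_B = half_width / 2.576
u_B = 2.109 / 2.576
u_B = 0.8187

0.8187


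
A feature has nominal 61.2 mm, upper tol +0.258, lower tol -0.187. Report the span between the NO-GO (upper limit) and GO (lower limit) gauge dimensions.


GO = nominal - lower_tol (smallest hole = maximum material condition)
GO = 61.2 - 0.187 = 61.013
NO-GO = nominal + upper_tol (largest hole = least material condition)
NO-GO = 61.2 + 0.258 = 61.458
spread = NO-GO - GO = 61.458 - 61.013 = 0.4450

0.4450


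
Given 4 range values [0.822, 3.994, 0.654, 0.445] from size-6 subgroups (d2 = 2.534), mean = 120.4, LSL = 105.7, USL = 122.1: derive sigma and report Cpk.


R_bar = (0.822 + 3.994 + 0.654 + 0.445) / 4 = 1.47875
sigma = R_bar / d2 = 1.47875 / 2.534 = 0.58356354
Cp = (USL - LSL)/(6*sigma) = (122.1 - 105.7)/(6*0.58356354) = 4.6839
Cpu = (122.1 - 120.4)/(3*0.58356354) = 0.9710
Cpl = (120.4 - 105.7)/(3*0.58356354) = 8.3967
Cpk = min(Cpu, Cpl) = 0.9710

0.9710


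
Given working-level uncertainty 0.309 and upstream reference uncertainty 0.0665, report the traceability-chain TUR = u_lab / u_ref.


TUR = u_lab / u_ref
= 0.309 / 0.0665
= 4.6466

4.6466


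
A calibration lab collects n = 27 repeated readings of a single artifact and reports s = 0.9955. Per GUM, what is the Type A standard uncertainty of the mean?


u_A = s / sqrt(n)
u_A = 0.9955 / sqrt(27)
u_A = 0.9955 / 5.1961524
u_A = 0.1916

0.1916


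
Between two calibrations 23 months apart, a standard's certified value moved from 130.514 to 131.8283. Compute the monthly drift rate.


rate = (v2 - v1) / months
= (131.8283 - 130.514) / 23
= 1.3143 / 23
= 0.0571

0.0571


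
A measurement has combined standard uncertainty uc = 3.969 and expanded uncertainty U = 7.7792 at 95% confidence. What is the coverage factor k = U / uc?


k = U / uc
k = 7.7792 / 3.969
k = 1.96

1.96


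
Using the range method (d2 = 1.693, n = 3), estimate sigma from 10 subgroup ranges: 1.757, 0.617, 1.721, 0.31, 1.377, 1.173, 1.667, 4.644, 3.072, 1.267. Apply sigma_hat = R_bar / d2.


R_bar = (1.757 + 0.617 + 1.721 + 0.31 + 1.377 + 1.173 + 1.667 + 4.644 + 3.072 + 1.267) / 10
R_bar = 17.605 / 10 = 1.7605
sigma_hat = R_bar / d2 = 1.7605 / 1.693 = 1.0399

1.0399


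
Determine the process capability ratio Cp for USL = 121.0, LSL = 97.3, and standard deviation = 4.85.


Cp = (USL - LSL) / (6 * sigma)
= (121.0 - 97.3) / (6 * 4.85)
= 23.7000 / 29.1000
= 0.8144

0.8144


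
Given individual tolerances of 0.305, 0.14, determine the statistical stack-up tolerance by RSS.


RSS = sqrt(0.305^2 + 0.14^2)
= sqrt(0.112625)
= 0.3356

0.3356


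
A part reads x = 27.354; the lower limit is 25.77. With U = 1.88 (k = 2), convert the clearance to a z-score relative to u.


u = U / k = 1.88 / 2 = 0.94
margin = |LSL - x| = |25.77 - 27.354| = 1.584
z = margin / u = 1.584 / 0.94
z = 1.6851

1.6851


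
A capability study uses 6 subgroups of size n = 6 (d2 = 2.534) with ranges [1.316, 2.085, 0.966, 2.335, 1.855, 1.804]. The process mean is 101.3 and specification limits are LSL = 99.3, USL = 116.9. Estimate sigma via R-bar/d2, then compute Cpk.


R_bar = (1.316 + 2.085 + 0.966 + 2.335 + 1.855 + 1.804) / 6 = 1.7268333
sigma = R_bar / d2 = 1.7268333 / 2.534 = 0.68146539
Cp = (USL - LSL)/(6*sigma) = (116.9 - 99.3)/(6*0.68146539) = 4.3044
Cpu = (116.9 - 101.3)/(3*0.68146539) = 7.6306
Cpl = (101.3 - 99.3)/(3*0.68146539) = 0.9783
Cpk = min(Cpu, Cpl) = 0.9783

0.9783


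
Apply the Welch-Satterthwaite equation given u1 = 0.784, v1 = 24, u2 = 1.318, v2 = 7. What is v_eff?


uc = sqrt(u1^2 + u2^2) = sqrt(0.784^2 + 1.318^2) = 1.5335514
v_eff = uc^4 / (u1^4/v1 + u2^4/v2)
= 1.5335514^4 / (0.784^4/24 + 1.318^4/7)
= 5.5308687 / 0.44682743
v_eff = 12.3781

12.3781


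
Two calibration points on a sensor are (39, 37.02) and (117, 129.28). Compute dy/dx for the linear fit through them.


slope = (y2 - y1) / (x2 - x1)
= (129.28 - 37.02) / (117 - 39)
= 92.2600 / 78
= 1.1828

1.1828


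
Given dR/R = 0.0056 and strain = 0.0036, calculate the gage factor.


GF = (dR/R) / epsilon
= 0.0056 / 0.0036
= 1.5556

1.5556


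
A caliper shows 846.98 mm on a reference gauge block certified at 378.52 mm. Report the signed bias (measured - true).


Systematic error = measured - true
= 846.98 - 378.52
= 468.4600

468.4600


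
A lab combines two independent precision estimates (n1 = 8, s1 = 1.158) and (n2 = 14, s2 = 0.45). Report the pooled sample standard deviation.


s_p = sqrt(((n1-1)*s1^2 + (n2-1)*s2^2) / (n1+n2-2))
numerator = (8-1)*1.158^2 + (14-1)*0.45^2 = 9.386748 + 2.6325 = 12.019248
denominator = 8 + 14 - 2 = 20
s_p^2 = 12.019248 / 20 = 0.6009624
s_p = sqrt(0.6009624) = 0.7752

0.7752


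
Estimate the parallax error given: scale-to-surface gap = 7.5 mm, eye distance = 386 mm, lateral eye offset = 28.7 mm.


error = h * offset / d
= 7.5 * 28.7 / 386
= 0.5576

0.5576


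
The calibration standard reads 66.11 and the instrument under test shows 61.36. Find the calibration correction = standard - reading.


Correction = standard - reading
= 66.11 - 61.36
= 4.7500

4.7500


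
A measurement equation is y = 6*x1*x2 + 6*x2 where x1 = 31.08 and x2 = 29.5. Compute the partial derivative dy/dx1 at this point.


y = 6*x1*x2 + 6*x2
dy/dx1 = 6*x2
Evaluate at x2 = 29.5: c1 = 6 * 29.5
c1 = 177.0000

177.0000


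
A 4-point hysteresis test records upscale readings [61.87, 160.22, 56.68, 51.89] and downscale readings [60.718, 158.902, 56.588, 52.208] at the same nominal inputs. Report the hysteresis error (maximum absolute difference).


|61.87 - 60.718| = 1.1520
|160.22 - 158.902| = 1.3180
|56.68 - 56.588| = 0.0920
|51.89 - 52.208| = 0.3180
hysteresis = max(diffs) = 1.3180

1.3180


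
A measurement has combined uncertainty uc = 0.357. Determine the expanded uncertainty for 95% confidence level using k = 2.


U = k * uc
U = 2 * 0.357
U = 0.7140

0.7140


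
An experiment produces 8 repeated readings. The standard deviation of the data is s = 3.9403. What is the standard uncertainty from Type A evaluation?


u_A = s / sqrt(n)
u_A = 3.9403 / sqrt(8)
u_A = 3.9403 / 2.8284271
u_A = 1.3931

1.3931


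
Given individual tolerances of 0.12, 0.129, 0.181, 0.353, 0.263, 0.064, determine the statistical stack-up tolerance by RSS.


RSS = sqrt(0.12^2 + 0.129^2 + 0.181^2 + 0.353^2 + 0.263^2 + 0.064^2)
= sqrt(0.261676)
= 0.5115

0.5115


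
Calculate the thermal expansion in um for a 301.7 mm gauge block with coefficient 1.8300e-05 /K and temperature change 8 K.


dL = L * alpha * dT
= 301.7 * 1.8300e-05 * 8
= 0.0441689 mm
dL_um = 0.0441689 * 1000 = 44.1689 um

44.1689


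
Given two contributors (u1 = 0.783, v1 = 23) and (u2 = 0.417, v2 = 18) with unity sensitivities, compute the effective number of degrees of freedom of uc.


uc = sqrt(u1^2 + u2^2) = sqrt(0.783^2 + 0.417^2) = 0.88711781
v_eff = uc^4 / (u1^4/v1 + u2^4/v2)
= 0.88711781^4 / (0.783^4/23 + 0.417^4/18)
= 0.61933439 / 0.018022382
v_eff = 34.3647

34.3647


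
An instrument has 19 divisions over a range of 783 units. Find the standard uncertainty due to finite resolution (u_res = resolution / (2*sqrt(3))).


resolution = range / divisions
resolution = 783 / 19 = 41.210526
u_res = resolution / (2*sqrt(3))
u_res = 41.210526 / 3.4641016
u_res = 11.8965

11.8965


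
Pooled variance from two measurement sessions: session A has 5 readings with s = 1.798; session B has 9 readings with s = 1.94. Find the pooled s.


s_p = sqrt(((n1-1)*s1^2 + (n2-1)*s2^2) / (n1+n2-2))
numerator = (5-1)*1.798^2 + (9-1)*1.94^2 = 12.931216 + 30.1088 = 43.040016
denominator = 5 + 9 - 2 = 12
s_p^2 = 43.040016 / 12 = 3.586668
s_p = sqrt(3.586668) = 1.8939

1.8939


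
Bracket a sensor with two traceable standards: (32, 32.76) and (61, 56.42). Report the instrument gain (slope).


slope = (y2 - y1) / (x2 - x1)
= (56.42 - 32.76) / (61 - 32)
= 23.6600 / 29
= 0.8159

0.8159


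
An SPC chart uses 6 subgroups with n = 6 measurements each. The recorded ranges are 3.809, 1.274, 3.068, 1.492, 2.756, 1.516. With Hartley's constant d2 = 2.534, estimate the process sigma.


R_bar = (3.809 + 1.274 + 3.068 + 1.492 + 2.756 + 1.516) / 6
R_bar = 13.915 / 6 = 2.3191667
sigma_hat = R_bar / d2 = 2.3191667 / 2.534 = 0.9152

0.9152


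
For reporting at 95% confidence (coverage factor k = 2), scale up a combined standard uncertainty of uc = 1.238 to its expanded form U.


U = k * uc
U = 2 * 1.238
U = 2.4760

2.4760


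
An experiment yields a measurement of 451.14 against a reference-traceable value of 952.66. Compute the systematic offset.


Systematic error = measured - true
= 451.14 - 952.66
= -501.5200

-501.5200


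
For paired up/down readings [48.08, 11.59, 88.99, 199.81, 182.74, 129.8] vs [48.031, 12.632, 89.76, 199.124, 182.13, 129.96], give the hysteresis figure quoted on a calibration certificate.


|48.08 - 48.031| = 0.0490
|11.59 - 12.632| = 1.0420
|88.99 - 89.76| = 0.7700
|199.81 - 199.124| = 0.6860
|182.74 - 182.13| = 0.6100
|129.8 - 129.96| = 0.1600
hysteresis = max(diffs) = 1.0420

1.0420


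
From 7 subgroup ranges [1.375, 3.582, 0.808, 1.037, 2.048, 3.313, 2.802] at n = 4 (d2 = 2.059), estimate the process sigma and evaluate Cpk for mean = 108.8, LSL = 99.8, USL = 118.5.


R_bar = (1.375 + 3.582 + 0.808 + 1.037 + 2.048 + 3.313 + 2.802) / 7 = 2.1378571
sigma = R_bar / d2 = 2.1378571 / 2.059 = 1.0382987
Cp = (USL - LSL)/(6*sigma) = (118.5 - 99.8)/(6*1.0382987) = 3.0017
Cpu = (118.5 - 108.8)/(3*1.0382987) = 3.1141
Cpl = (108.8 - 99.8)/(3*1.0382987) = 2.8893
Cpk = min(Cpu, Cpl) = 2.8893

2.8893


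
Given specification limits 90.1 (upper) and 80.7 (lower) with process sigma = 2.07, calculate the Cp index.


Cp = (USL - LSL) / (6 * sigma)
= (90.1 - 80.7) / (6 * 2.07)
= 9.4000 / 12.4200
= 0.7568

0.7568


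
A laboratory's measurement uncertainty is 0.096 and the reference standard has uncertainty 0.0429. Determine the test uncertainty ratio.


TUR = u_lab / u_ref
= 0.096 / 0.0429
= 2.2378

2.2378


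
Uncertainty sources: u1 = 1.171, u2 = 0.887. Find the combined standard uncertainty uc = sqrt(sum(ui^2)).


uc = sqrt(1.171^2 + 0.887^2)
uc = sqrt(2.15801)
uc = 1.4690

1.4690


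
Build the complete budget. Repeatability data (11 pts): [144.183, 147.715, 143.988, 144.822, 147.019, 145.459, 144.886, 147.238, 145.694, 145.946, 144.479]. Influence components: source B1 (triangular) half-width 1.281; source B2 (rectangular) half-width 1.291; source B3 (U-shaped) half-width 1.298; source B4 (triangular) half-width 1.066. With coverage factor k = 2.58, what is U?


mean = (144.183 + 147.715 + 143.988 + 144.822 + 147.019 + 145.459 + 144.886 + 147.238 + 145.694 + 145.946 + 144.479) / 11 = 145.5844545
s = sqrt(sum((x - mean)^2)/(n-1)) = 1.2764701
u_A = s / sqrt(n) = 1.2764701 / sqrt(11) = 0.38487022
u_B1 = 1.281 / sqrt(6) = 0.52296606
u_B2 = 1.291 / sqrt(3) = 0.7453592
u_B3 = 1.298 / sqrt(2) = 0.9178246
u_B4 = 1.066 / sqrt(6) = 0.43519268
uc = sqrt(0.38487022^2 + 0.52296606^2 + 0.7453592^2 + 0.9178246^2 + 0.43519268^2) = 1.4173827
U = k * uc = 2.58 * 1.4173827
U = 3.6568

3.6568


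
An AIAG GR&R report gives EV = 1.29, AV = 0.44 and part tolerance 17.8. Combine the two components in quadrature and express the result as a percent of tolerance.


GRR = sqrt(EV^2 + AV^2) = sqrt(1.29^2 + 0.44^2) = 1.3629747
%GRR = GRR / tol * 100 = 1.3629747 / 17.8 * 100
%GRR = 7.6572

7.6572


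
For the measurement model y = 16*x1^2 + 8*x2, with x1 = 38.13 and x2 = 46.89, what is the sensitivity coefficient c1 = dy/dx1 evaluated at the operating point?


y = 16*x1^2 + 8*x2
dy/dx1 = 2*16*x1
Evaluate at x1 = 38.13: c1 = 32 * 38.13
c1 = 1220.1600

1220.1600


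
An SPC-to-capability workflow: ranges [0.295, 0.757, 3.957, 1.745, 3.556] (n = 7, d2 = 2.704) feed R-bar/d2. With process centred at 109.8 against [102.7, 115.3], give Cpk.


R_bar = (0.295 + 0.757 + 3.957 + 1.745 + 3.556) / 5 = 2.062
sigma = R_bar / d2 = 2.062 / 2.704 = 0.76257396
Cp = (USL - LSL)/(6*sigma) = (115.3 - 102.7)/(6*0.76257396) = 2.7538
Cpu = (115.3 - 109.8)/(3*0.76257396) = 2.4041
Cpl = (109.8 - 102.7)/(3*0.76257396) = 3.1035
Cpk = min(Cpu, Cpl) = 2.4041

2.4041


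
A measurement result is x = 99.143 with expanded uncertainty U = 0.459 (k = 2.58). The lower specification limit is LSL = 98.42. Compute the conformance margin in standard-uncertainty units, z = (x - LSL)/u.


u = U / k = 0.459 / 2.58 = 0.17790698
margin = |LSL - x| = |98.42 - 99.143| = 0.723
z = margin / u = 0.723 / 0.17790698
z = 4.0639

4.0639


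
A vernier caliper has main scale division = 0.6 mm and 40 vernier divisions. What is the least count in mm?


LC = MSD / n_div
= 0.6 / 40
= 0.0150

0.0150


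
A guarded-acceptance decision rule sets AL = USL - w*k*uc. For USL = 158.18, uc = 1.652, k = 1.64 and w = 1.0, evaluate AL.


U = k * uc = 1.64 * 1.652 = 2.70928
guard band g = w * U = 1.0 * 2.70928 = 2.70928
AL = USL - g = 158.18 - 2.70928
AL = 155.4707

155.4707


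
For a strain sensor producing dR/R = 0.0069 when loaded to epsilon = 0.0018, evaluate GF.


GF = (dR/R) / epsilon
= 0.0069 / 0.0018
= 3.8333

3.8333


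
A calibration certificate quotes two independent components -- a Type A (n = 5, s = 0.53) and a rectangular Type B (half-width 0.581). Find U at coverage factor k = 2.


u_A = s / sqrt(n) = 0.53 / sqrt(5) = 0.23702321
u_B = half_width / sqrt(3) = 0.581 / sqrt(3) = 0.33544051
uc = sqrt(u_A^2 + u_B^2) = sqrt(0.23702321^2 + 0.33544051^2) = 0.41073147
U = k * uc = 2 * 0.41073147
U = 0.8215

0.8215


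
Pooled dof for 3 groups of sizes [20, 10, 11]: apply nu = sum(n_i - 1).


nu = sum_i (n_i - 1)
nu = ((20 - 1) + (10 - 1) + (11 - 1))
nu = 19 + 9 + 10
nu = 38

38


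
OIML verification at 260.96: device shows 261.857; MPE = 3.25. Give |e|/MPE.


e = indication - reference = 261.857 - 260.96 = 0.8970
|e| = 0.8970
ratio = |e| / MPE = 0.8970 / 3.25
ratio = 0.2760

0.2760


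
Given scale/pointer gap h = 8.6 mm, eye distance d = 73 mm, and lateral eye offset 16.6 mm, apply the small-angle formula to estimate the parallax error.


error = h * offset / d
= 8.6 * 16.6 / 73
= 1.9556

1.9556


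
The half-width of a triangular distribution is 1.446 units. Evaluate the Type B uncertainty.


u_B = half_width / sqrt(6)
u_B = 1.446 / 2.4494897
u_B = 0.5903

0.5903


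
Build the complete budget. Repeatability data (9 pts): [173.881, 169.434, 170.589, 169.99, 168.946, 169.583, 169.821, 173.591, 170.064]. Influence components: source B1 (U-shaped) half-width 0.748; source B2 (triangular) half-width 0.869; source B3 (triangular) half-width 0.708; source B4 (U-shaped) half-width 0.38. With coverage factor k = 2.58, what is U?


mean = (173.881 + 169.434 + 170.589 + 169.99 + 168.946 + 169.583 + 169.821 + 173.591 + 170.064) / 9 = 170.6554444
s = sqrt(sum((x - mean)^2)/(n-1)) = 1.8055226
u_A = s / sqrt(n) = 1.8055226 / sqrt(9) = 0.60184087
u_B1 = 0.748 / sqrt(2) = 0.52891587
u_B2 = 0.869 / sqrt(6) = 0.35476776
u_B3 = 0.708 / sqrt(6) = 0.28903979
u_B4 = 0.38 / sqrt(2) = 0.26870058
uc = sqrt(0.60184087^2 + 0.52891587^2 + 0.35476776^2 + 0.28903979^2 + 0.26870058^2) = 0.96102476
U = k * uc = 2.58 * 0.96102476
U = 2.4794

2.4794


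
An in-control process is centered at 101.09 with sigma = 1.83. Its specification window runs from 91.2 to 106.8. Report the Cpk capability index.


Cpu = (USL - mean) / (3*sigma) = (106.8 - 101.09) / (3*1.83) = 1.0401
Cpl = (mean - LSL) / (3*sigma) = (101.09 - 91.2) / (3*1.83) = 1.8015
Cpk = min(Cpu, Cpl) = 1.0401

1.0401


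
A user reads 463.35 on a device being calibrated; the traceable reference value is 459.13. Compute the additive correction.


Correction = standard - reading
= 459.13 - 463.35
= -4.2200

-4.2200


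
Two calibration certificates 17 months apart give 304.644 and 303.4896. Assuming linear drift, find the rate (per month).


rate = (v2 - v1) / months
= (303.4896 - 304.644) / 17
= -1.1544 / 17
= -0.0679

-0.0679


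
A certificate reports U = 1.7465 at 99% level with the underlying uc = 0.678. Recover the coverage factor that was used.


k = U / uc
k = 1.7465 / 0.678
k = 2.576

2.576


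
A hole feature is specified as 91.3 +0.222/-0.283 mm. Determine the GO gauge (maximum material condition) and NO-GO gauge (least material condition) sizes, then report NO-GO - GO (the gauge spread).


GO = nominal - lower_tol (smallest hole = maximum material condition)
GO = 91.3 - 0.283 = 91.017
NO-GO = nominal + upper_tol (largest hole = least material condition)
NO-GO = 91.3 + 0.222 = 91.522
spread = NO-GO - GO = 91.522 - 91.017 = 0.5050

0.5050


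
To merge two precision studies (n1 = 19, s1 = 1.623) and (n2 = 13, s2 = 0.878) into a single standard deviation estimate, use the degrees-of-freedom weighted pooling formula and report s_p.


s_p = sqrt(((n1-1)*s1^2 + (n2-1)*s2^2) / (n1+n2-2))
numerator = (19-1)*1.623^2 + (13-1)*0.878^2 = 47.414322 + 9.250608 = 56.66493
denominator = 19 + 13 - 2 = 30
s_p^2 = 56.66493 / 30 = 1.888831
s_p = sqrt(1.888831) = 1.3743

1.3743
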